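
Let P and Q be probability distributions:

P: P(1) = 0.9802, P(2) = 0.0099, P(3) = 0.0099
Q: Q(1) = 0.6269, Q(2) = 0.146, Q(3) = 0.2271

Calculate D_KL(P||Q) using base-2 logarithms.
0.5489 bits

D_KL(P||Q) = Σ P(x) log₂(P(x)/Q(x))

Computing term by term:
  P(1)·log₂(P(1)/Q(1)) = 0.9802·log₂(0.9802/0.6269) = 0.63207
  P(2)·log₂(P(2)/Q(2)) = 0.0099·log₂(0.0099/0.146) = -0.03844
  P(3)·log₂(P(3)/Q(3)) = 0.0099·log₂(0.0099/0.2271) = -0.04475

D_KL(P||Q) = 0.63207 - 0.03844 - 0.04475 = 0.54888 ≈ 0.5489 bits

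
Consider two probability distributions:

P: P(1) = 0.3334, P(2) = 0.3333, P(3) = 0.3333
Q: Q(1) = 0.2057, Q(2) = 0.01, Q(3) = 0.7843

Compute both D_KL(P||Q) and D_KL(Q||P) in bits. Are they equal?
D_KL(P||Q) = 1.5069 bits, D_KL(Q||P) = 0.7744 bits. No, they are not equal.

D_KL(P||Q) = Σ P(x) log₂(P(x)/Q(x))

Computing term by term:
  P(1)·log₂(P(1)/Q(1)) = 0.3334·log₂(0.3334/0.2057) = 0.23228
  P(2)·log₂(P(2)/Q(2)) = 0.3333·log₂(0.3333/0.01) = 1.68608
  P(3)·log₂(P(3)/Q(3)) = 0.3333·log₂(0.3333/0.7843) = -0.41149

D_KL(P||Q) = 0.23228 + 1.68608 - 0.41149 = 1.50687 ≈ 1.5069 bits

D_KL(Q||P) = Σ Q(x) log₂(Q(x)/P(x))

Computing term by term:
  Q(1)·log₂(Q(1)/P(1)) = 0.2057·log₂(0.2057/0.3334) = -0.14331
  Q(2)·log₂(Q(2)/P(2)) = 0.01·log₂(0.01/0.3333) = -0.05059
  Q(3)·log₂(Q(3)/P(3)) = 0.7843·log₂(0.7843/0.3333) = 0.96828

D_KL(Q||P) = -0.14331 - 0.05059 + 0.96828 = 0.77438 ≈ 0.7744 bits

These are NOT equal (difference: 0.7325 bits). KL divergence is asymmetric: D_KL(P||Q) ≠ D_KL(Q||P) in general.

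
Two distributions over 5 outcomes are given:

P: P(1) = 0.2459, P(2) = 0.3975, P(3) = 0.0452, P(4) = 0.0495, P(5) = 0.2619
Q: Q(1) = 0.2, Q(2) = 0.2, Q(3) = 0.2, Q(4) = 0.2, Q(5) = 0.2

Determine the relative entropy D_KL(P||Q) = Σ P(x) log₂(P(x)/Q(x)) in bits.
0.3724 bits

D_KL(P||Q) = Σ P(x) log₂(P(x)/Q(x))

Computing term by term:
  P(1)·log₂(P(1)/Q(1)) = 0.2459·log₂(0.2459/0.2) = 0.07330
  P(2)·log₂(P(2)/Q(2)) = 0.3975·log₂(0.3975/0.2) = 0.39390
  P(3)·log₂(P(3)/Q(3)) = 0.0452·log₂(0.0452/0.2) = -0.09698
  P(4)·log₂(P(4)/Q(4)) = 0.0495·log₂(0.0495/0.2) = -0.09972
  P(5)·log₂(P(5)/Q(5)) = 0.2619·log₂(0.2619/0.2) = 0.10188

D_KL(P||Q) = 0.07330 + 0.39390 - 0.09698 - 0.09972 + 0.10188 = 0.37238 ≈ 0.3724 bits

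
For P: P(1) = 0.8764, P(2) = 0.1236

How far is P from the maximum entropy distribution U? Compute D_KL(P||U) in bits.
0.4604 bits

U(i) = 1/2 for all i

D_KL(P||U) = Σ P(x) log₂(P(x) / (1/2))
           = Σ P(x) log₂(P(x)) + log₂(2)
           = log₂(2) - H(P)

H(P) = -Σ P(x) log₂(P(x)):
  -P(1)·log₂(P(1)) = -(0.8764)·log₂(0.8764) = 0.16681
  -P(2)·log₂(P(2)) = -(0.1236)·log₂(0.1236) = 0.37281
H(P) = 0.16681 + 0.37281 = 0.53962 bits

log₂(2) = 1.00000 bits

D_KL(P||U) = 1.00000 - 0.53962 = 0.46038 ≈ 0.4604 bits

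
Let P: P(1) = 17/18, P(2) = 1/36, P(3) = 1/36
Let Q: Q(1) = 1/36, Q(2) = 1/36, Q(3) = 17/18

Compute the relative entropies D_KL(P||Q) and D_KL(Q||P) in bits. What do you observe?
D_KL(P||Q) = 4.6635 bits, D_KL(Q||P) = 4.6635 bits. The two directions give the same value here, because Q is a self-inverse relabeling of P; in general KL divergence is asymmetric.

D_KL(P||Q) = Σ P(x) log₂(P(x)/Q(x))

Computing term by term:
  P(1)·log₂(P(1)/Q(1)) = (17/18)·log₂((17/18)/(1/36)) = 4.80483
  P(2)·log₂(P(2)/Q(2)) = (1/36)·log₂((1/36)/(1/36)) = 0.00000
  P(3)·log₂(P(3)/Q(3)) = (1/36)·log₂((1/36)/(17/18)) = -0.14132

D_KL(P||Q) = 4.80483 + 0.00000 - 0.14132 = 4.66351 ≈ 4.6635 bits

D_KL(Q||P) = Σ Q(x) log₂(Q(x)/P(x))

Computing term by term:
  Q(1)·log₂(Q(1)/P(1)) = (1/36)·log₂((1/36)/(17/18)) = -0.14132
  Q(2)·log₂(Q(2)/P(2)) = (1/36)·log₂((1/36)/(1/36)) = 0.00000
  Q(3)·log₂(Q(3)/P(3)) = (17/18)·log₂((17/18)/(1/36)) = 4.80483

D_KL(Q||P) = -0.14132 + 0.00000 + 4.80483 = 4.66351 ≈ 4.6635 bits

These ARE equal here. Q is P with outcomes relabeled (Q(1) = P(3), Q(3) = P(1)) by a relabeling that is its own inverse, so the two sums contain exactly the same terms in a different order. This is a special case — KL divergence is not symmetric in general: D_KL(P||Q) ≠ D_KL(Q||P) for most P, Q.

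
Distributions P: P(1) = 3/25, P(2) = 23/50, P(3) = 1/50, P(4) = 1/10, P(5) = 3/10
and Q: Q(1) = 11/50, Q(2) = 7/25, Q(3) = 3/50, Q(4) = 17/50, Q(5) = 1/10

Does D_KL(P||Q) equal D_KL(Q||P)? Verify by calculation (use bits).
D_KL(P||Q) = 0.4918 bits, D_KL(Q||P) = 0.5287 bits. No — D_KL(P||Q) ≠ D_KL(Q||P) for this pair.

D_KL(P||Q) = Σ P(x) log₂(P(x)/Q(x))

Computing term by term:
  P(1)·log₂(P(1)/Q(1)) = (3/25)·log₂((3/25)/(11/50)) = -0.10494
  P(2)·log₂(P(2)/Q(2)) = (23/50)·log₂((23/50)/(7/25)) = 0.32946
  P(3)·log₂(P(3)/Q(3)) = (1/50)·log₂((1/50)/(3/50)) = -0.03170
  P(4)·log₂(P(4)/Q(4)) = (1/10)·log₂((1/10)/(17/50)) = -0.17655
  P(5)·log₂(P(5)/Q(5)) = (3/10)·log₂((3/10)/(1/10)) = 0.47549

D_KL(P||Q) = -0.10494 + 0.32946 - 0.03170 - 0.17655 + 0.47549 = 0.49176 ≈ 0.4918 bits

D_KL(Q||P) = Σ Q(x) log₂(Q(x)/P(x))

Computing term by term:
  Q(1)·log₂(Q(1)/P(1)) = (11/50)·log₂((11/50)/(3/25)) = 0.19238
  Q(2)·log₂(Q(2)/P(2)) = (7/25)·log₂((7/25)/(23/50)) = -0.20054
  Q(3)·log₂(Q(3)/P(3)) = (3/50)·log₂((3/50)/(1/50)) = 0.09510
  Q(4)·log₂(Q(4)/P(4)) = (17/50)·log₂((17/50)/(1/10)) = 0.60028
  Q(5)·log₂(Q(5)/P(5)) = (1/10)·log₂((1/10)/(3/10)) = -0.15850

D_KL(Q||P) = 0.19238 - 0.20054 + 0.09510 + 0.60028 - 0.15850 = 0.52872 ≈ 0.5287 bits

These are NOT equal (difference: 0.0369 bits). KL divergence is asymmetric: D_KL(P||Q) ≠ D_KL(Q||P) in general.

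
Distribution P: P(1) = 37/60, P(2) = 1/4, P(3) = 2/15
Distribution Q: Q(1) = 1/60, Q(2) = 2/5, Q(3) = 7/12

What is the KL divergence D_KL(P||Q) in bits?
2.7591 bits

D_KL(P||Q) = Σ P(x) log₂(P(x)/Q(x))

Computing term by term:
  P(1)·log₂(P(1)/Q(1)) = (37/60)·log₂((37/60)/(1/60)) = 3.21250
  P(2)·log₂(P(2)/Q(2)) = (1/4)·log₂((1/4)/(2/5)) = -0.16952
  P(3)·log₂(P(3)/Q(3)) = (2/15)·log₂((2/15)/(7/12)) = -0.28390

D_KL(P||Q) = 3.21250 - 0.16952 - 0.28390 = 2.75908 ≈ 2.7591 bits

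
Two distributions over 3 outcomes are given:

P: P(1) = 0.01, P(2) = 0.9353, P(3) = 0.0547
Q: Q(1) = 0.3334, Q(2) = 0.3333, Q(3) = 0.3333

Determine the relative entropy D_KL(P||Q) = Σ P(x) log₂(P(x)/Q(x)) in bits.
1.1991 bits

D_KL(P||Q) = Σ P(x) log₂(P(x)/Q(x))

Computing term by term:
  P(1)·log₂(P(1)/Q(1)) = 0.01·log₂(0.01/0.3334) = -0.05059
  P(2)·log₂(P(2)/Q(2)) = 0.9353·log₂(0.9353/0.3333) = 1.39229
  P(3)·log₂(P(3)/Q(3)) = 0.0547·log₂(0.0547/0.3333) = -0.14261

D_KL(P||Q) = -0.05059 + 1.39229 - 0.14261 = 1.19909 ≈ 1.1991 bits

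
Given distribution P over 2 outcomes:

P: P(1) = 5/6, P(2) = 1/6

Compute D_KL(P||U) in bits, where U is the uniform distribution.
0.3500 bits

U(i) = 1/2 for all i

D_KL(P||U) = Σ P(x) log₂(P(x) / (1/2))
           = Σ P(x) log₂(P(x)) + log₂(2)
           = log₂(2) - H(P)

H(P) = -Σ P(x) log₂(P(x)):
  -P(1)·log₂(P(1)) = -(5/6)·log₂(5/6) = 0.21920
  -P(2)·log₂(P(2)) = -(1/6)·log₂(1/6) = 0.43083
H(P) = 0.21920 + 0.43083 = 0.65003 bits

log₂(2) = 1.00000 bits

D_KL(P||U) = 1.00000 - 0.65003 = 0.34997 ≈ 0.3500 bits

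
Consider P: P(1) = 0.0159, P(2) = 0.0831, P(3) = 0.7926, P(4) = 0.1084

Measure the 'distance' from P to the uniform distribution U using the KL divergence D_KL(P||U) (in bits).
0.9935 bits

U(i) = 1/4 for all i

D_KL(P||U) = Σ P(x) log₂(P(x) / (1/4))
           = Σ P(x) log₂(P(x)) + log₂(4)
           = log₂(4) - H(P)

H(P) = -Σ P(x) log₂(P(x)):
  -P(1)·log₂(P(1)) = -(0.0159)·log₂(0.0159) = 0.09500
  -P(2)·log₂(P(2)) = -(0.0831)·log₂(0.0831) = 0.29825
  -P(3)·log₂(P(3)) = -(0.7926)·log₂(0.7926) = 0.26579
  -P(4)·log₂(P(4)) = -(0.1084)·log₂(0.1084) = 0.34748
H(P) = 0.09500 + 0.29825 + 0.26579 + 0.34748 = 1.00652 bits

log₂(4) = 2.00000 bits

D_KL(P||U) = 2.00000 - 1.00652 = 0.99348 ≈ 0.9935 bits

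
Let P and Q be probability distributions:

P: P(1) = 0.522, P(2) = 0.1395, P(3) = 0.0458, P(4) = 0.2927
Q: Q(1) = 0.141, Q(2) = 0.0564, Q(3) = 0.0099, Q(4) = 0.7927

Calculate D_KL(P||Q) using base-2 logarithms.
0.8485 bits

D_KL(P||Q) = Σ P(x) log₂(P(x)/Q(x))

Computing term by term:
  P(1)·log₂(P(1)/Q(1)) = 0.522·log₂(0.522/0.141) = 0.98572
  P(2)·log₂(P(2)/Q(2)) = 0.1395·log₂(0.1395/0.0564) = 0.18226
  P(3)·log₂(P(3)/Q(3)) = 0.0458·log₂(0.0458/0.0099) = 0.10121
  P(4)·log₂(P(4)/Q(4)) = 0.2927·log₂(0.2927/0.7927) = -0.42071

D_KL(P||Q) = 0.98572 + 0.18226 + 0.10121 - 0.42071 = 0.84848 ≈ 0.8485 bits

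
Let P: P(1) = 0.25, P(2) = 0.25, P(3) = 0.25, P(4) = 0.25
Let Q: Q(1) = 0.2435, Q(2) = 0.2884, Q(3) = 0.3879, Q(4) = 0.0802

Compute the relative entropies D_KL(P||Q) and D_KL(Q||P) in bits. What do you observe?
D_KL(P||Q) = 0.2096 bits, D_KL(Q||P) = 0.1645 bits. The two directions give different values (D_KL(P||Q) exceeds D_KL(Q||P) by 0.0451 bits): KL divergence is asymmetric.

D_KL(P||Q) = Σ P(x) log₂(P(x)/Q(x))

Computing term by term:
  P(1)·log₂(P(1)/Q(1)) = 0.25·log₂(0.25/0.2435) = 0.00950
  P(2)·log₂(P(2)/Q(2)) = 0.25·log₂(0.25/0.2884) = -0.05154
  P(3)·log₂(P(3)/Q(3)) = 0.25·log₂(0.25/0.3879) = -0.15844
  P(4)·log₂(P(4)/Q(4)) = 0.25·log₂(0.25/0.0802) = 0.41006

D_KL(P||Q) = 0.00950 - 0.05154 - 0.15844 + 0.41006 = 0.20958 ≈ 0.2096 bits

D_KL(Q||P) = Σ Q(x) log₂(Q(x)/P(x))

Computing term by term:
  Q(1)·log₂(Q(1)/P(1)) = 0.2435·log₂(0.2435/0.25) = -0.00925
  Q(2)·log₂(Q(2)/P(2)) = 0.2884·log₂(0.2884/0.25) = 0.05945
  Q(3)·log₂(Q(3)/P(3)) = 0.3879·log₂(0.3879/0.25) = 0.24583
  Q(4)·log₂(Q(4)/P(4)) = 0.0802·log₂(0.0802/0.25) = -0.13155

D_KL(Q||P) = -0.00925 + 0.05945 + 0.24583 - 0.13155 = 0.16448 ≈ 0.1645 bits

These are NOT equal (difference: 0.0451 bits). KL divergence is asymmetric: D_KL(P||Q) ≠ D_KL(Q||P) in general.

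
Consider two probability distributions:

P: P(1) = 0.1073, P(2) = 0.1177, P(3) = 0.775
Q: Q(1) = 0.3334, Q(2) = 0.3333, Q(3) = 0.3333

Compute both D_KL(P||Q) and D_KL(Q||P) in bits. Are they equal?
D_KL(P||Q) = 0.5912 bits, D_KL(Q||P) = 0.6401 bits. No, they are not equal.

D_KL(P||Q) = Σ P(x) log₂(P(x)/Q(x))

Computing term by term:
  P(1)·log₂(P(1)/Q(1)) = 0.1073·log₂(0.1073/0.3334) = -0.17550
  P(2)·log₂(P(2)/Q(2)) = 0.1177·log₂(0.1177/0.3333) = -0.17675
  P(3)·log₂(P(3)/Q(3)) = 0.775·log₂(0.775/0.3333) = 0.94347

D_KL(P||Q) = -0.17550 - 0.17675 + 0.94347 = 0.59122 ≈ 0.5912 bits

D_KL(Q||P) = Σ Q(x) log₂(Q(x)/P(x))

Computing term by term:
  Q(1)·log₂(Q(1)/P(1)) = 0.3334·log₂(0.3334/0.1073) = 0.54531
  Q(2)·log₂(Q(2)/P(2)) = 0.3333·log₂(0.3333/0.1177) = 0.50052
  Q(3)·log₂(Q(3)/P(3)) = 0.3333·log₂(0.3333/0.775) = -0.40575

D_KL(Q||P) = 0.54531 + 0.50052 - 0.40575 = 0.64008 ≈ 0.6401 bits

These are NOT equal (difference: 0.0489 bits). KL divergence is asymmetric: D_KL(P||Q) ≠ D_KL(Q||P) in general.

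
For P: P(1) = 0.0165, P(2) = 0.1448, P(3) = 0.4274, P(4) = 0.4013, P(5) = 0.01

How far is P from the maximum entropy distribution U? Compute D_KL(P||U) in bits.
0.7014 bits

U(i) = 1/5 for all i

D_KL(P||U) = Σ P(x) log₂(P(x) / (1/5))
           = Σ P(x) log₂(P(x)) + log₂(5)
           = log₂(5) - H(P)

H(P) = -Σ P(x) log₂(P(x)):
  -P(1)·log₂(P(1)) = -(0.0165)·log₂(0.0165) = 0.09770
  -P(2)·log₂(P(2)) = -(0.1448)·log₂(0.1448) = 0.40368
  -P(3)·log₂(P(3)) = -(0.4274)·log₂(0.4274) = 0.52414
  -P(4)·log₂(P(4)) = -(0.4013)·log₂(0.4013) = 0.52861
  -P(5)·log₂(P(5)) = -(0.01)·log₂(0.01) = 0.06644
H(P) = 0.09770 + 0.40368 + 0.52414 + 0.52861 + 0.06644 = 1.62057 bits

log₂(5) = 2.32193 bits

D_KL(P||U) = 2.32193 - 1.62057 = 0.70136 ≈ 0.7014 bits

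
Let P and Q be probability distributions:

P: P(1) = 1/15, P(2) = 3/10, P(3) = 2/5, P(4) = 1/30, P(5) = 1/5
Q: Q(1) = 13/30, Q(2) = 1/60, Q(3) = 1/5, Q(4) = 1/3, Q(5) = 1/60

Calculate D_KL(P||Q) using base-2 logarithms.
2.0772 bits

D_KL(P||Q) = Σ P(x) log₂(P(x)/Q(x))

Computing term by term:
  P(1)·log₂(P(1)/Q(1)) = (1/15)·log₂((1/15)/(13/30)) = -0.18003
  P(2)·log₂(P(2)/Q(2)) = (3/10)·log₂((3/10)/(1/60)) = 1.25098
  P(3)·log₂(P(3)/Q(3)) = (2/5)·log₂((2/5)/(1/5)) = 0.40000
  P(4)·log₂(P(4)/Q(4)) = (1/30)·log₂((1/30)/(1/3)) = -0.11073
  P(5)·log₂(P(5)/Q(5)) = (1/5)·log₂((1/5)/(1/60)) = 0.71699

D_KL(P||Q) = -0.18003 + 1.25098 + 0.40000 - 0.11073 + 0.71699 = 2.07721 ≈ 2.0772 bits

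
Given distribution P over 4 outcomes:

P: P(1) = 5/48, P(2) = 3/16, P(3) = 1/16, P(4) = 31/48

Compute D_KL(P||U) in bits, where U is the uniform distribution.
0.5499 bits

U(i) = 1/4 for all i

D_KL(P||U) = Σ P(x) log₂(P(x) / (1/4))
           = Σ P(x) log₂(P(x)) + log₂(4)
           = log₂(4) - H(P)

H(P) = -Σ P(x) log₂(P(x)):
  -P(1)·log₂(P(1)) = -(5/48)·log₂(5/48) = 0.33990
  -P(2)·log₂(P(2)) = -(3/16)·log₂(3/16) = 0.45282
  -P(3)·log₂(P(3)) = -(1/16)·log₂(1/16) = 0.25000
  -P(4)·log₂(P(4)) = -(31/48)·log₂(31/48) = 0.40737
H(P) = 0.33990 + 0.45282 + 0.25000 + 0.40737 = 1.45009 bits

log₂(4) = 2.00000 bits

D_KL(P||U) = 2.00000 - 1.45009 = 0.54991 ≈ 0.5499 bits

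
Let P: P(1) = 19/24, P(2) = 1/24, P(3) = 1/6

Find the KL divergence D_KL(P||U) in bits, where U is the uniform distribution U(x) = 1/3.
0.6963 bits

U(i) = 1/3 for all i

D_KL(P||U) = Σ P(x) log₂(P(x) / (1/3))
           = Σ P(x) log₂(P(x)) + log₂(3)
           = log₂(3) - H(P)

H(P) = -Σ P(x) log₂(P(x)):
  -P(1)·log₂(P(1)) = -(19/24)·log₂(19/24) = 0.26682
  -P(2)·log₂(P(2)) = -(1/24)·log₂(1/24) = 0.19104
  -P(3)·log₂(P(3)) = -(1/6)·log₂(1/6) = 0.43083
H(P) = 0.26682 + 0.19104 + 0.43083 = 0.88869 bits

log₂(3) = 1.58496 bits

D_KL(P||U) = 1.58496 - 0.88869 = 0.69627 ≈ 0.6963 bits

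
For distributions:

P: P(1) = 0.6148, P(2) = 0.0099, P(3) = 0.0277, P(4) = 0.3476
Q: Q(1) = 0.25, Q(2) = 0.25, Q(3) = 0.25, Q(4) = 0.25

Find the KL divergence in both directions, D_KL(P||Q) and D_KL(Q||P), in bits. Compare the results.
D_KL(P||Q) = 0.8294 bits, D_KL(Q||P) = 1.5147 bits. D_KL(Q||P) is larger than D_KL(P||Q) by 0.6853 bits; the two directions differ.

D_KL(P||Q) = Σ P(x) log₂(P(x)/Q(x))

Computing term by term:
  P(1)·log₂(P(1)/Q(1)) = 0.6148·log₂(0.6148/0.25) = 0.79813
  P(2)·log₂(P(2)/Q(2)) = 0.0099·log₂(0.0099/0.25) = -0.04612
  P(3)·log₂(P(3)/Q(3)) = 0.0277·log₂(0.0277/0.25) = -0.08792
  P(4)·log₂(P(4)/Q(4)) = 0.3476·log₂(0.3476/0.25) = 0.16528

D_KL(P||Q) = 0.79813 - 0.04612 - 0.08792 + 0.16528 = 0.82937 ≈ 0.8294 bits

D_KL(Q||P) = Σ Q(x) log₂(Q(x)/P(x))

Computing term by term:
  Q(1)·log₂(Q(1)/P(1)) = 0.25·log₂(0.25/0.6148) = -0.32455
  Q(2)·log₂(Q(2)/P(2)) = 0.25·log₂(0.25/0.0099) = 1.16459
  Q(3)·log₂(Q(3)/P(3)) = 0.25·log₂(0.25/0.0277) = 0.79349
  Q(4)·log₂(Q(4)/P(4)) = 0.25·log₂(0.25/0.3476) = -0.11887

D_KL(Q||P) = -0.32455 + 1.16459 + 0.79349 - 0.11887 = 1.51466 ≈ 1.5147 bits

These are NOT equal (difference: 0.6853 bits). KL divergence is asymmetric: D_KL(P||Q) ≠ D_KL(Q||P) in general.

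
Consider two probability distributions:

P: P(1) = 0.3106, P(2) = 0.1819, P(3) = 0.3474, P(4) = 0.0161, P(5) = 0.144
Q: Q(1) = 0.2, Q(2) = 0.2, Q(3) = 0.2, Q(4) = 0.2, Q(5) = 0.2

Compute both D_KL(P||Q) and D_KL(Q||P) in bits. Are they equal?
D_KL(P||Q) = 0.3223 bits, D_KL(Q||P) = 0.5628 bits. No, they are not equal.

D_KL(P||Q) = Σ P(x) log₂(P(x)/Q(x))

Computing term by term:
  P(1)·log₂(P(1)/Q(1)) = 0.3106·log₂(0.3106/0.2) = 0.19725
  P(2)·log₂(P(2)/Q(2)) = 0.1819·log₂(0.1819/0.2) = -0.02489
  P(3)·log₂(P(3)/Q(3)) = 0.3474·log₂(0.3474/0.2) = 0.27674
  P(4)·log₂(P(4)/Q(4)) = 0.0161·log₂(0.0161/0.2) = -0.05852
  P(5)·log₂(P(5)/Q(5)) = 0.144·log₂(0.144/0.2) = -0.06825

D_KL(P||Q) = 0.19725 - 0.02489 + 0.27674 - 0.05852 - 0.06825 = 0.32233 ≈ 0.3223 bits

D_KL(Q||P) = Σ Q(x) log₂(Q(x)/P(x))

Computing term by term:
  Q(1)·log₂(Q(1)/P(1)) = 0.2·log₂(0.2/0.3106) = -0.12701
  Q(2)·log₂(Q(2)/P(2)) = 0.2·log₂(0.2/0.1819) = 0.02737
  Q(3)·log₂(Q(3)/P(3)) = 0.2·log₂(0.2/0.3474) = -0.15932
  Q(4)·log₂(Q(4)/P(4)) = 0.2·log₂(0.2/0.0161) = 0.72697
  Q(5)·log₂(Q(5)/P(5)) = 0.2·log₂(0.2/0.144) = 0.09479

D_KL(Q||P) = -0.12701 + 0.02737 - 0.15932 + 0.72697 + 0.09479 = 0.56280 ≈ 0.5628 bits

These are NOT equal (difference: 0.2405 bits). KL divergence is asymmetric: D_KL(P||Q) ≠ D_KL(Q||P) in general.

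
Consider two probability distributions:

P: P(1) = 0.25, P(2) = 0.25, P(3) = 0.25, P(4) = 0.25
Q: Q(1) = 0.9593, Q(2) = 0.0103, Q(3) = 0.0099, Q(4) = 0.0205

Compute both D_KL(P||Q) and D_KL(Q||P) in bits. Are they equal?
D_KL(P||Q) = 2.7319 bits, D_KL(Q||P) = 1.6936 bits. No, they are not equal.

D_KL(P||Q) = Σ P(x) log₂(P(x)/Q(x))

Computing term by term:
  P(1)·log₂(P(1)/Q(1)) = 0.25·log₂(0.25/0.9593) = -0.48501
  P(2)·log₂(P(2)/Q(2)) = 0.25·log₂(0.25/0.0103) = 1.15030
  P(3)·log₂(P(3)/Q(3)) = 0.25·log₂(0.25/0.0099) = 1.16459
  P(4)·log₂(P(4)/Q(4)) = 0.25·log₂(0.25/0.0205) = 0.90206

D_KL(P||Q) = -0.48501 + 1.15030 + 1.16459 + 0.90206 = 2.73194 ≈ 2.7319 bits

D_KL(Q||P) = Σ Q(x) log₂(Q(x)/P(x))

Computing term by term:
  Q(1)·log₂(Q(1)/P(1)) = 0.9593·log₂(0.9593/0.25) = 1.86109
  Q(2)·log₂(Q(2)/P(2)) = 0.0103·log₂(0.0103/0.25) = -0.04739
  Q(3)·log₂(Q(3)/P(3)) = 0.0099·log₂(0.0099/0.25) = -0.04612
  Q(4)·log₂(Q(4)/P(4)) = 0.0205·log₂(0.0205/0.25) = -0.07397

D_KL(Q||P) = 1.86109 - 0.04739 - 0.04612 - 0.07397 = 1.69361 ≈ 1.6936 bits

These are NOT equal (difference: 1.0383 bits). KL divergence is asymmetric: D_KL(P||Q) ≠ D_KL(Q||P) in general.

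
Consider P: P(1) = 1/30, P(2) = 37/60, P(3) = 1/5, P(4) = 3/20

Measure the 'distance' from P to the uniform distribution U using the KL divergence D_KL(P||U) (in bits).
0.5314 bits

U(i) = 1/4 for all i

D_KL(P||U) = Σ P(x) log₂(P(x) / (1/4))
           = Σ P(x) log₂(P(x)) + log₂(4)
           = log₂(4) - H(P)

H(P) = -Σ P(x) log₂(P(x)):
  -P(1)·log₂(P(1)) = -(1/30)·log₂(1/30) = 0.16356
  -P(2)·log₂(P(2)) = -(37/60)·log₂(37/60) = 0.43009
  -P(3)·log₂(P(3)) = -(1/5)·log₂(1/5) = 0.46439
  -P(4)·log₂(P(4)) = -(3/20)·log₂(3/20) = 0.41054
H(P) = 0.16356 + 0.43009 + 0.46439 + 0.41054 = 1.46858 bits

log₂(4) = 2.00000 bits

D_KL(P||U) = 2.00000 - 1.46858 = 0.53142 ≈ 0.5314 bits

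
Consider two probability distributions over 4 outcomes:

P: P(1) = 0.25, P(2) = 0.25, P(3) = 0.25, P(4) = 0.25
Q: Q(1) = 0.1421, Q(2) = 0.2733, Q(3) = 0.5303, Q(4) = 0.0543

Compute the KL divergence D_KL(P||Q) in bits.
0.4511 bits

D_KL(P||Q) = Σ P(x) log₂(P(x)/Q(x))

Computing term by term:
  P(1)·log₂(P(1)/Q(1)) = 0.25·log₂(0.25/0.1421) = 0.20376
  P(2)·log₂(P(2)/Q(2)) = 0.25·log₂(0.25/0.2733) = -0.03214
  P(3)·log₂(P(3)/Q(3)) = 0.25·log₂(0.25/0.5303) = -0.27122
  P(4)·log₂(P(4)/Q(4)) = 0.25·log₂(0.25/0.0543) = 0.55073

D_KL(P||Q) = 0.20376 - 0.03214 - 0.27122 + 0.55073 = 0.45113 ≈ 0.4511 bits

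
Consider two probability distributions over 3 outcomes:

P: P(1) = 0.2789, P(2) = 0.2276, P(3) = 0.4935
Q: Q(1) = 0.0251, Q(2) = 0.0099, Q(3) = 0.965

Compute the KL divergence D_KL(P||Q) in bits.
1.5209 bits

D_KL(P||Q) = Σ P(x) log₂(P(x)/Q(x))

Computing term by term:
  P(1)·log₂(P(1)/Q(1)) = 0.2789·log₂(0.2789/0.0251) = 0.96890
  P(2)·log₂(P(2)/Q(2)) = 0.2276·log₂(0.2276/0.0099) = 1.02942
  P(3)·log₂(P(3)/Q(3)) = 0.4935·log₂(0.4935/0.965) = -0.47745

D_KL(P||Q) = 0.96890 + 1.02942 - 0.47745 = 1.52087 ≈ 1.5209 bits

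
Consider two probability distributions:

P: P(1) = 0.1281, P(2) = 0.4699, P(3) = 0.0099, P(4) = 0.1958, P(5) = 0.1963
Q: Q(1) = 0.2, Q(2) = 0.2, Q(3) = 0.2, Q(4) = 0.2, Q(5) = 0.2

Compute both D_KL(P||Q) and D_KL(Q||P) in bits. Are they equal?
D_KL(P||Q) = 0.4425 bits, D_KL(Q||P) = 0.7609 bits. No, they are not equal.

D_KL(P||Q) = Σ P(x) log₂(P(x)/Q(x))

Computing term by term:
  P(1)·log₂(P(1)/Q(1)) = 0.1281·log₂(0.1281/0.2) = -0.08233
  P(2)·log₂(P(2)/Q(2)) = 0.4699·log₂(0.4699/0.2) = 0.57908
  P(3)·log₂(P(3)/Q(3)) = 0.0099·log₂(0.0099/0.2) = -0.04293
  P(4)·log₂(P(4)/Q(4)) = 0.1958·log₂(0.1958/0.2) = -0.00600
  P(5)·log₂(P(5)/Q(5)) = 0.1963·log₂(0.1963/0.2) = -0.00529

D_KL(P||Q) = -0.08233 + 0.57908 - 0.04293 - 0.00600 - 0.00529 = 0.44253 ≈ 0.4425 bits

D_KL(Q||P) = Σ Q(x) log₂(Q(x)/P(x))

Computing term by term:
  Q(1)·log₂(Q(1)/P(1)) = 0.2·log₂(0.2/0.1281) = 0.12855
  Q(2)·log₂(Q(2)/P(2)) = 0.2·log₂(0.2/0.4699) = -0.24647
  Q(3)·log₂(Q(3)/P(3)) = 0.2·log₂(0.2/0.0099) = 0.86729
  Q(4)·log₂(Q(4)/P(4)) = 0.2·log₂(0.2/0.1958) = 0.00612
  Q(5)·log₂(Q(5)/P(5)) = 0.2·log₂(0.2/0.1963) = 0.00539

D_KL(Q||P) = 0.12855 - 0.24647 + 0.86729 + 0.00612 + 0.00539 = 0.76088 ≈ 0.7609 bits

These are NOT equal (difference: 0.3184 bits). KL divergence is asymmetric: D_KL(P||Q) ≠ D_KL(Q||P) in general.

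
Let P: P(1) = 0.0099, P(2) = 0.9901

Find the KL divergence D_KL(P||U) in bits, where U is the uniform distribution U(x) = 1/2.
0.9199 bits

U(i) = 1/2 for all i

D_KL(P||U) = Σ P(x) log₂(P(x) / (1/2))
           = Σ P(x) log₂(P(x)) + log₂(2)
           = log₂(2) - H(P)

H(P) = -Σ P(x) log₂(P(x)):
  -P(1)·log₂(P(1)) = -(0.0099)·log₂(0.0099) = 0.06592
  -P(2)·log₂(P(2)) = -(0.9901)·log₂(0.9901) = 0.01421
H(P) = 0.06592 + 0.01421 = 0.08013 bits

log₂(2) = 1.00000 bits

D_KL(P||U) = 1.00000 - 0.08013 = 0.91987 ≈ 0.9199 bits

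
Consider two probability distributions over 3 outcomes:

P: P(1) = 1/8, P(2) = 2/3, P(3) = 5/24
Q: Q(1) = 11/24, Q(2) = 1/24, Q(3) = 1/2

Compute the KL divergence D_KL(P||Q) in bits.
2.1692 bits

D_KL(P||Q) = Σ P(x) log₂(P(x)/Q(x))

Computing term by term:
  P(1)·log₂(P(1)/Q(1)) = (1/8)·log₂((1/8)/(11/24)) = -0.23431
  P(2)·log₂(P(2)/Q(2)) = (2/3)·log₂((2/3)/(1/24)) = 2.66667
  P(3)·log₂(P(3)/Q(3)) = (5/24)·log₂((5/24)/(1/2)) = -0.26313

D_KL(P||Q) = -0.23431 + 2.66667 - 0.26313 = 2.16923 ≈ 2.1692 bits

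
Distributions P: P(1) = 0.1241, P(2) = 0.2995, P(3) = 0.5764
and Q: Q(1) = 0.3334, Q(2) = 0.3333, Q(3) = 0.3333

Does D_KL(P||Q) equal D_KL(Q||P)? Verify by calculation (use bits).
D_KL(P||Q) = 0.2324 bits, D_KL(Q||P) = 0.2634 bits. No — D_KL(P||Q) ≠ D_KL(Q||P) for this pair.

D_KL(P||Q) = Σ P(x) log₂(P(x)/Q(x))

Computing term by term:
  P(1)·log₂(P(1)/Q(1)) = 0.1241·log₂(0.1241/0.3334) = -0.17694
  P(2)·log₂(P(2)/Q(2)) = 0.2995·log₂(0.2995/0.3333) = -0.04620
  P(3)·log₂(P(3)/Q(3)) = 0.5764·log₂(0.5764/0.3333) = 0.45550

D_KL(P||Q) = -0.17694 - 0.04620 + 0.45550 = 0.23236 ≈ 0.2324 bits

D_KL(Q||P) = Σ Q(x) log₂(Q(x)/P(x))

Computing term by term:
  Q(1)·log₂(Q(1)/P(1)) = 0.3334·log₂(0.3334/0.1241) = 0.47535
  Q(2)·log₂(Q(2)/P(2)) = 0.3333·log₂(0.3333/0.2995) = 0.05142
  Q(3)·log₂(Q(3)/P(3)) = 0.3333·log₂(0.3333/0.5764) = -0.26339

D_KL(Q||P) = 0.47535 + 0.05142 - 0.26339 = 0.26338 ≈ 0.2634 bits

These are NOT equal (difference: 0.0310 bits). KL divergence is asymmetric: D_KL(P||Q) ≠ D_KL(Q||P) in general.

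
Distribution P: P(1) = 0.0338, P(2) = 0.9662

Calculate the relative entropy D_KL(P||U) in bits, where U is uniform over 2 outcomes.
0.7869 bits

U(i) = 1/2 for all i

D_KL(P||U) = Σ P(x) log₂(P(x) / (1/2))
           = Σ P(x) log₂(P(x)) + log₂(2)
           = log₂(2) - H(P)

H(P) = -Σ P(x) log₂(P(x)):
  -P(1)·log₂(P(1)) = -(0.0338)·log₂(0.0338) = 0.16517
  -P(2)·log₂(P(2)) = -(0.9662)·log₂(0.9662) = 0.04793
H(P) = 0.16517 + 0.04793 = 0.21310 bits

log₂(2) = 1.00000 bits

D_KL(P||U) = 1.00000 - 0.21310 = 0.78690 ≈ 0.7869 bits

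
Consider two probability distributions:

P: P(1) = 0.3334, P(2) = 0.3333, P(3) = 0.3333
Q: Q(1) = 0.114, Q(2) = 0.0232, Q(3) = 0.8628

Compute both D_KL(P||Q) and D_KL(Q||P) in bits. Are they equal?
D_KL(P||Q) = 1.3402 bits, D_KL(Q||P) = 0.9182 bits. No, they are not equal.

D_KL(P||Q) = Σ P(x) log₂(P(x)/Q(x))

Computing term by term:
  P(1)·log₂(P(1)/Q(1)) = 0.3334·log₂(0.3334/0.114) = 0.51618
  P(2)·log₂(P(2)/Q(2)) = 0.3333·log₂(0.3333/0.0232) = 1.28141
  P(3)·log₂(P(3)/Q(3)) = 0.3333·log₂(0.3333/0.8628) = -0.45736

D_KL(P||Q) = 0.51618 + 1.28141 - 0.45736 = 1.34023 ≈ 1.3402 bits

D_KL(Q||P) = Σ Q(x) log₂(Q(x)/P(x))

Computing term by term:
  Q(1)·log₂(Q(1)/P(1)) = 0.114·log₂(0.114/0.3334) = -0.17650
  Q(2)·log₂(Q(2)/P(2)) = 0.0232·log₂(0.0232/0.3333) = -0.08920
  Q(3)·log₂(Q(3)/P(3)) = 0.8628·log₂(0.8628/0.3333) = 1.18394

D_KL(Q||P) = -0.17650 - 0.08920 + 1.18394 = 0.91824 ≈ 0.9182 bits

These are NOT equal (difference: 0.4220 bits). KL divergence is asymmetric: D_KL(P||Q) ≠ D_KL(Q||P) in general.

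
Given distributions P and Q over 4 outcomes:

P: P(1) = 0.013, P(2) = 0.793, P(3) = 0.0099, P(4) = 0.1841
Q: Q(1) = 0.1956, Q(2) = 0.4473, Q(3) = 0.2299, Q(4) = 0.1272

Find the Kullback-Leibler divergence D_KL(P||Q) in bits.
0.6575 bits

D_KL(P||Q) = Σ P(x) log₂(P(x)/Q(x))

Computing term by term:
  P(1)·log₂(P(1)/Q(1)) = 0.013·log₂(0.013/0.1956) = -0.05085
  P(2)·log₂(P(2)/Q(2)) = 0.793·log₂(0.793/0.4473) = 0.65508
  P(3)·log₂(P(3)/Q(3)) = 0.0099·log₂(0.0099/0.2299) = -0.04492
  P(4)·log₂(P(4)/Q(4)) = 0.1841·log₂(0.1841/0.1272) = 0.09820

D_KL(P||Q) = -0.05085 + 0.65508 - 0.04492 + 0.09820 = 0.65751 ≈ 0.6575 bits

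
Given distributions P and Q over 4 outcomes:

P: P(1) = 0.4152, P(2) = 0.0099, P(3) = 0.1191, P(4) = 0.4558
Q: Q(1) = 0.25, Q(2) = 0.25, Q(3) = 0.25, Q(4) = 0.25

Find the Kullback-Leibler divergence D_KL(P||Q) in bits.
0.5253 bits

D_KL(P||Q) = Σ P(x) log₂(P(x)/Q(x))

Computing term by term:
  P(1)·log₂(P(1)/Q(1)) = 0.4152·log₂(0.4152/0.25) = 0.30388
  P(2)·log₂(P(2)/Q(2)) = 0.0099·log₂(0.0099/0.25) = -0.04612
  P(3)·log₂(P(3)/Q(3)) = 0.1191·log₂(0.1191/0.25) = -0.12741
  P(4)·log₂(P(4)/Q(4)) = 0.4558·log₂(0.4558/0.25) = 0.39494

D_KL(P||Q) = 0.30388 - 0.04612 - 0.12741 + 0.39494 = 0.52529 ≈ 0.5253 bits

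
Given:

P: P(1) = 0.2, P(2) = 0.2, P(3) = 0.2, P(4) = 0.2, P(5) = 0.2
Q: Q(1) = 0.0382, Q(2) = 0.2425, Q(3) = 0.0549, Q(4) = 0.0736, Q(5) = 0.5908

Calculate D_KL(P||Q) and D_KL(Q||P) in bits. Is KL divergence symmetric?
D_KL(P||Q) = 0.7710 bits, D_KL(Q||P) = 0.6909 bits. No, KL divergence is not symmetric.

D_KL(P||Q) = Σ P(x) log₂(P(x)/Q(x))

Computing term by term:
  P(1)·log₂(P(1)/Q(1)) = 0.2·log₂(0.2/0.0382) = 0.47767
  P(2)·log₂(P(2)/Q(2)) = 0.2·log₂(0.2/0.2425) = -0.05560
  P(3)·log₂(P(3)/Q(3)) = 0.2·log₂(0.2/0.0549) = 0.37302
  P(4)·log₂(P(4)/Q(4)) = 0.2·log₂(0.2/0.0736) = 0.28844
  P(5)·log₂(P(5)/Q(5)) = 0.2·log₂(0.2/0.5908) = -0.31253

D_KL(P||Q) = 0.47767 - 0.05560 + 0.37302 + 0.28844 - 0.31253 = 0.77100 ≈ 0.7710 bits

D_KL(Q||P) = Σ Q(x) log₂(Q(x)/P(x))

Computing term by term:
  Q(1)·log₂(Q(1)/P(1)) = 0.0382·log₂(0.0382/0.2) = -0.09124
  Q(2)·log₂(Q(2)/P(2)) = 0.2425·log₂(0.2425/0.2) = 0.06741
  Q(3)·log₂(Q(3)/P(3)) = 0.0549·log₂(0.0549/0.2) = -0.10240
  Q(4)·log₂(Q(4)/P(4)) = 0.0736·log₂(0.0736/0.2) = -0.10615
  Q(5)·log₂(Q(5)/P(5)) = 0.5908·log₂(0.5908/0.2) = 0.92323

D_KL(Q||P) = -0.09124 + 0.06741 - 0.10240 - 0.10615 + 0.92323 = 0.69085 ≈ 0.6909 bits

These are NOT equal (difference: 0.0801 bits). KL divergence is asymmetric: D_KL(P||Q) ≠ D_KL(Q||P) in general.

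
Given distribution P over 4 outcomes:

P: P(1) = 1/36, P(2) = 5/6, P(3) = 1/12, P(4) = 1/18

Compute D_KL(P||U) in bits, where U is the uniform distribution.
1.1068 bits

U(i) = 1/4 for all i

D_KL(P||U) = Σ P(x) log₂(P(x) / (1/4))
           = Σ P(x) log₂(P(x)) + log₂(4)
           = log₂(4) - H(P)

H(P) = -Σ P(x) log₂(P(x)):
  -P(1)·log₂(P(1)) = -(1/36)·log₂(1/36) = 0.14361
  -P(2)·log₂(P(2)) = -(5/6)·log₂(5/6) = 0.21920
  -P(3)·log₂(P(3)) = -(1/12)·log₂(1/12) = 0.29875
  -P(4)·log₂(P(4)) = -(1/18)·log₂(1/18) = 0.23166
H(P) = 0.14361 + 0.21920 + 0.29875 + 0.23166 = 0.89322 bits

log₂(4) = 2.00000 bits

D_KL(P||U) = 2.00000 - 0.89322 = 1.10678 ≈ 1.1068 bits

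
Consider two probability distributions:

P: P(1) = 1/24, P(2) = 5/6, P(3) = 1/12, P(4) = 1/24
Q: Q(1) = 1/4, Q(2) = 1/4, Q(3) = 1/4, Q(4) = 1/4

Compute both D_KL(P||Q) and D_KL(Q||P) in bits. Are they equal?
D_KL(P||Q) = 1.1000 bits, D_KL(Q||P) = 1.2545 bits. No, they are not equal.

D_KL(P||Q) = Σ P(x) log₂(P(x)/Q(x))

Computing term by term:
  P(1)·log₂(P(1)/Q(1)) = (1/24)·log₂((1/24)/(1/4)) = -0.10771
  P(2)·log₂(P(2)/Q(2)) = (5/6)·log₂((5/6)/(1/4)) = 1.44747
  P(3)·log₂(P(3)/Q(3)) = (1/12)·log₂((1/12)/(1/4)) = -0.13208
  P(4)·log₂(P(4)/Q(4)) = (1/24)·log₂((1/24)/(1/4)) = -0.10771

D_KL(P||Q) = -0.10771 + 1.44747 - 0.13208 - 0.10771 = 1.09997 ≈ 1.1000 bits

D_KL(Q||P) = Σ Q(x) log₂(Q(x)/P(x))

Computing term by term:
  Q(1)·log₂(Q(1)/P(1)) = (1/4)·log₂((1/4)/(1/24)) = 0.64624
  Q(2)·log₂(Q(2)/P(2)) = (1/4)·log₂((1/4)/(5/6)) = -0.43424
  Q(3)·log₂(Q(3)/P(3)) = (1/4)·log₂((1/4)/(1/12)) = 0.39624
  Q(4)·log₂(Q(4)/P(4)) = (1/4)·log₂((1/4)/(1/24)) = 0.64624

D_KL(Q||P) = 0.64624 - 0.43424 + 0.39624 + 0.64624 = 1.25448 ≈ 1.2545 bits

These are NOT equal (difference: 0.1545 bits). KL divergence is asymmetric: D_KL(P||Q) ≠ D_KL(Q||P) in general.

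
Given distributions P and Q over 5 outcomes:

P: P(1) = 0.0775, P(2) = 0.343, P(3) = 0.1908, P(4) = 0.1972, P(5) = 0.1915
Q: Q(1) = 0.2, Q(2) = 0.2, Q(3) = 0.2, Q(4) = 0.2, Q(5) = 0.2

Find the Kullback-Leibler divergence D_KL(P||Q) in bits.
0.1320 bits

D_KL(P||Q) = Σ P(x) log₂(P(x)/Q(x))

Computing term by term:
  P(1)·log₂(P(1)/Q(1)) = 0.0775·log₂(0.0775/0.2) = -0.10600
  P(2)·log₂(P(2)/Q(2)) = 0.343·log₂(0.343/0.2) = 0.26693
  P(3)·log₂(P(3)/Q(3)) = 0.1908·log₂(0.1908/0.2) = -0.01296
  P(4)·log₂(P(4)/Q(4)) = 0.1972·log₂(0.1972/0.2) = -0.00401
  P(5)·log₂(P(5)/Q(5)) = 0.1915·log₂(0.1915/0.2) = -0.01200

D_KL(P||Q) = -0.10600 + 0.26693 - 0.01296 - 0.00401 - 0.01200 = 0.13196 ≈ 0.1320 bits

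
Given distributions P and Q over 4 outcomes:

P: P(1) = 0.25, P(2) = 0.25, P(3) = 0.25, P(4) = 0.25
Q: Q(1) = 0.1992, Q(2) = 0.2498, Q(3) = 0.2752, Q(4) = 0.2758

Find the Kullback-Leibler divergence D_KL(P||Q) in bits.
0.0122 bits

D_KL(P||Q) = Σ P(x) log₂(P(x)/Q(x))

Computing term by term:
  P(1)·log₂(P(1)/Q(1)) = 0.25·log₂(0.25/0.1992) = 0.08193
  P(2)·log₂(P(2)/Q(2)) = 0.25·log₂(0.25/0.2498) = 0.00029
  P(3)·log₂(P(3)/Q(3)) = 0.25·log₂(0.25/0.2752) = -0.03464
  P(4)·log₂(P(4)/Q(4)) = 0.25·log₂(0.25/0.2758) = -0.03542

D_KL(P||Q) = 0.08193 + 0.00029 - 0.03464 - 0.03542 = 0.01216 ≈ 0.0122 bits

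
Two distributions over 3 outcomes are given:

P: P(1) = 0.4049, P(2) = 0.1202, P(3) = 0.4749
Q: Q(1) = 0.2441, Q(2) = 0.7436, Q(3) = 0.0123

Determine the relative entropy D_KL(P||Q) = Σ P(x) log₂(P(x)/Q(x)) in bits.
2.4827 bits

D_KL(P||Q) = Σ P(x) log₂(P(x)/Q(x))

Computing term by term:
  P(1)·log₂(P(1)/Q(1)) = 0.4049·log₂(0.4049/0.2441) = 0.29561
  P(2)·log₂(P(2)/Q(2)) = 0.1202·log₂(0.1202/0.7436) = -0.31602
  P(3)·log₂(P(3)/Q(3)) = 0.4749·log₂(0.4749/0.0123) = 2.50315

D_KL(P||Q) = 0.29561 - 0.31602 + 2.50315 = 2.48274 ≈ 2.4827 bits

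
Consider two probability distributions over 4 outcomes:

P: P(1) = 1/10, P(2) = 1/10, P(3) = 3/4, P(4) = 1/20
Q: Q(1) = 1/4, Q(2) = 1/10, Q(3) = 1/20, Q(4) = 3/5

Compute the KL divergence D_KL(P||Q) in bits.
2.6187 bits

D_KL(P||Q) = Σ P(x) log₂(P(x)/Q(x))

Computing term by term:
  P(1)·log₂(P(1)/Q(1)) = (1/10)·log₂((1/10)/(1/4)) = -0.13219
  P(2)·log₂(P(2)/Q(2)) = (1/10)·log₂((1/10)/(1/10)) = 0.00000
  P(3)·log₂(P(3)/Q(3)) = (3/4)·log₂((3/4)/(1/20)) = 2.93017
  P(4)·log₂(P(4)/Q(4)) = (1/20)·log₂((1/20)/(3/5)) = -0.17925

D_KL(P||Q) = -0.13219 + 0.00000 + 2.93017 - 0.17925 = 2.61873 ≈ 2.6187 bits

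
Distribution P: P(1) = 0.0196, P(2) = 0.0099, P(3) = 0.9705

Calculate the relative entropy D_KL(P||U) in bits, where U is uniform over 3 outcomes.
1.3659 bits

U(i) = 1/3 for all i

D_KL(P||U) = Σ P(x) log₂(P(x) / (1/3))
           = Σ P(x) log₂(P(x)) + log₂(3)
           = log₂(3) - H(P)

H(P) = -Σ P(x) log₂(P(x)):
  -P(1)·log₂(P(1)) = -(0.0196)·log₂(0.0196) = 0.11119
  -P(2)·log₂(P(2)) = -(0.0099)·log₂(0.0099) = 0.06592
  -P(3)·log₂(P(3)) = -(0.9705)·log₂(0.9705) = 0.04193
H(P) = 0.11119 + 0.06592 + 0.04193 = 0.21904 bits

log₂(3) = 1.58496 bits

D_KL(P||U) = 1.58496 - 0.21904 = 1.36592 ≈ 1.3659 bits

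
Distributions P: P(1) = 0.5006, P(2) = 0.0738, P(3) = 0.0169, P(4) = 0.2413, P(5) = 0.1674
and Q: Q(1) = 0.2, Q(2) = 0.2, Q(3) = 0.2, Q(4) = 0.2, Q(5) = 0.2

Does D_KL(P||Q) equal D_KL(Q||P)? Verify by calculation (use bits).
D_KL(P||Q) = 0.5186 bits, D_KL(Q||P) = 0.7331 bits. No — D_KL(P||Q) ≠ D_KL(Q||P) for this pair.

D_KL(P||Q) = Σ P(x) log₂(P(x)/Q(x))

Computing term by term:
  P(1)·log₂(P(1)/Q(1)) = 0.5006·log₂(0.5006/0.2) = 0.66262
  P(2)·log₂(P(2)/Q(2)) = 0.0738·log₂(0.0738/0.2) = -0.10615
  P(3)·log₂(P(3)/Q(3)) = 0.0169·log₂(0.0169/0.2) = -0.06025
  P(4)·log₂(P(4)/Q(4)) = 0.2413·log₂(0.2413/0.2) = 0.06535
  P(5)·log₂(P(5)/Q(5)) = 0.1674·log₂(0.1674/0.2) = -0.04297

D_KL(P||Q) = 0.66262 - 0.10615 - 0.06025 + 0.06535 - 0.04297 = 0.51860 ≈ 0.5186 bits

D_KL(Q||P) = Σ Q(x) log₂(Q(x)/P(x))

Computing term by term:
  Q(1)·log₂(Q(1)/P(1)) = 0.2·log₂(0.2/0.5006) = -0.26473
  Q(2)·log₂(Q(2)/P(2)) = 0.2·log₂(0.2/0.0738) = 0.28766
  Q(3)·log₂(Q(3)/P(3)) = 0.2·log₂(0.2/0.0169) = 0.71298
  Q(4)·log₂(Q(4)/P(4)) = 0.2·log₂(0.2/0.2413) = -0.05417
  Q(5)·log₂(Q(5)/P(5)) = 0.2·log₂(0.2/0.1674) = 0.05134

D_KL(Q||P) = -0.26473 + 0.28766 + 0.71298 - 0.05417 + 0.05134 = 0.73308 ≈ 0.7331 bits

These are NOT equal (difference: 0.2145 bits). KL divergence is asymmetric: D_KL(P||Q) ≠ D_KL(Q||P) in general.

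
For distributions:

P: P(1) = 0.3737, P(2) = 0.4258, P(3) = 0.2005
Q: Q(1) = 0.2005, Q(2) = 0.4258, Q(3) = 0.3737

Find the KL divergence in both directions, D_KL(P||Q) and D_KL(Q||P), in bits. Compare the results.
D_KL(P||Q) = 0.1556 bits, D_KL(Q||P) = 0.1556 bits. The two directions give exactly the same value for this pair.

D_KL(P||Q) = Σ P(x) log₂(P(x)/Q(x))

Computing term by term:
  P(1)·log₂(P(1)/Q(1)) = 0.3737·log₂(0.3737/0.2005) = 0.33569
  P(2)·log₂(P(2)/Q(2)) = 0.4258·log₂(0.4258/0.4258) = 0.00000
  P(3)·log₂(P(3)/Q(3)) = 0.2005·log₂(0.2005/0.3737) = -0.18010

D_KL(P||Q) = 0.33569 + 0.00000 - 0.18010 = 0.15559 ≈ 0.1556 bits

D_KL(Q||P) = Σ Q(x) log₂(Q(x)/P(x))

Computing term by term:
  Q(1)·log₂(Q(1)/P(1)) = 0.2005·log₂(0.2005/0.3737) = -0.18010
  Q(2)·log₂(Q(2)/P(2)) = 0.4258·log₂(0.4258/0.4258) = 0.00000
  Q(3)·log₂(Q(3)/P(3)) = 0.3737·log₂(0.3737/0.2005) = 0.33569

D_KL(Q||P) = -0.18010 + 0.00000 + 0.33569 = 0.15559 ≈ 0.1556 bits

These ARE equal here. Q is P with outcomes relabeled (Q(1) = P(3), Q(3) = P(1)) by a relabeling that is its own inverse, so the two sums contain exactly the same terms in a different order. This is a special case — KL divergence is not symmetric in general: D_KL(P||Q) ≠ D_KL(Q||P) for most P, Q.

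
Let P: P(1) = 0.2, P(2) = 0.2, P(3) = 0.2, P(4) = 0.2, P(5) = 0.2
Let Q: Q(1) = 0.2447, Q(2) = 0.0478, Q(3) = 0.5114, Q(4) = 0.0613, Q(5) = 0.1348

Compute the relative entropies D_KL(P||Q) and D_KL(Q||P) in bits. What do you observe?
D_KL(P||Q) = 0.5389 bits, D_KL(Q||P) = 0.4839 bits. The two directions give different values (D_KL(P||Q) exceeds D_KL(Q||P) by 0.0550 bits): KL divergence is asymmetric.

D_KL(P||Q) = Σ P(x) log₂(P(x)/Q(x))

Computing term by term:
  P(1)·log₂(P(1)/Q(1)) = 0.2·log₂(0.2/0.2447) = -0.05820
  P(2)·log₂(P(2)/Q(2)) = 0.2·log₂(0.2/0.0478) = 0.41298
  P(3)·log₂(P(3)/Q(3)) = 0.2·log₂(0.2/0.5114) = -0.27089
  P(4)·log₂(P(4)/Q(4)) = 0.2·log₂(0.2/0.0613) = 0.34121
  P(5)·log₂(P(5)/Q(5)) = 0.2·log₂(0.2/0.1348) = 0.11384

D_KL(P||Q) = -0.05820 + 0.41298 - 0.27089 + 0.34121 + 0.11384 = 0.53894 ≈ 0.5389 bits

D_KL(Q||P) = Σ Q(x) log₂(Q(x)/P(x))

Computing term by term:
  Q(1)·log₂(Q(1)/P(1)) = 0.2447·log₂(0.2447/0.2) = 0.07121
  Q(2)·log₂(Q(2)/P(2)) = 0.0478·log₂(0.0478/0.2) = -0.09870
  Q(3)·log₂(Q(3)/P(3)) = 0.5114·log₂(0.5114/0.2) = 0.69267
  Q(4)·log₂(Q(4)/P(4)) = 0.0613·log₂(0.0613/0.2) = -0.10458
  Q(5)·log₂(Q(5)/P(5)) = 0.1348·log₂(0.1348/0.2) = -0.07673

D_KL(Q||P) = 0.07121 - 0.09870 + 0.69267 - 0.10458 - 0.07673 = 0.48387 ≈ 0.4839 bits

These are NOT equal (difference: 0.0550 bits). KL divergence is asymmetric: D_KL(P||Q) ≠ D_KL(Q||P) in general.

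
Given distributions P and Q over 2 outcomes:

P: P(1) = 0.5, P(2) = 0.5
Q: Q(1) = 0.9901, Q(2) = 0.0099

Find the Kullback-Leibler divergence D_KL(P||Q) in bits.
2.3364 bits

D_KL(P||Q) = Σ P(x) log₂(P(x)/Q(x))

Computing term by term:
  P(1)·log₂(P(1)/Q(1)) = 0.5·log₂(0.5/0.9901) = -0.49282
  P(2)·log₂(P(2)/Q(2)) = 0.5·log₂(0.5/0.0099) = 2.82918

D_KL(P||Q) = -0.49282 + 2.82918 = 2.33636 ≈ 2.3364 bits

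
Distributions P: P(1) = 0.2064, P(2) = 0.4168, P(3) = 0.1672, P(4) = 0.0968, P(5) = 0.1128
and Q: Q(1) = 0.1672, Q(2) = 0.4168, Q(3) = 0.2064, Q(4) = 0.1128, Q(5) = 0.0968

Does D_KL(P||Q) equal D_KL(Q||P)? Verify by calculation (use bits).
D_KL(P||Q) = 0.0154 bits, D_KL(Q||P) = 0.0154 bits. Yes — for this pair D_KL(P||Q) = D_KL(Q||P).

D_KL(P||Q) = Σ P(x) log₂(P(x)/Q(x))

Computing term by term:
  P(1)·log₂(P(1)/Q(1)) = 0.2064·log₂(0.2064/0.1672) = 0.06272
  P(2)·log₂(P(2)/Q(2)) = 0.4168·log₂(0.4168/0.4168) = 0.00000
  P(3)·log₂(P(3)/Q(3)) = 0.1672·log₂(0.1672/0.2064) = -0.05081
  P(4)·log₂(P(4)/Q(4)) = 0.0968·log₂(0.0968/0.1128) = -0.02136
  P(5)·log₂(P(5)/Q(5)) = 0.1128·log₂(0.1128/0.0968) = 0.02489

D_KL(P||Q) = 0.06272 + 0.00000 - 0.05081 - 0.02136 + 0.02489 = 0.01544 ≈ 0.0154 bits

D_KL(Q||P) = Σ Q(x) log₂(Q(x)/P(x))

Computing term by term:
  Q(1)·log₂(Q(1)/P(1)) = 0.1672·log₂(0.1672/0.2064) = -0.05081
  Q(2)·log₂(Q(2)/P(2)) = 0.4168·log₂(0.4168/0.4168) = 0.00000
  Q(3)·log₂(Q(3)/P(3)) = 0.2064·log₂(0.2064/0.1672) = 0.06272
  Q(4)·log₂(Q(4)/P(4)) = 0.1128·log₂(0.1128/0.0968) = 0.02489
  Q(5)·log₂(Q(5)/P(5)) = 0.0968·log₂(0.0968/0.1128) = -0.02136

D_KL(Q||P) = -0.05081 + 0.00000 + 0.06272 + 0.02489 - 0.02136 = 0.01544 ≈ 0.0154 bits

These ARE equal here. Q is P with outcomes relabeled (Q(1) = P(3), Q(3) = P(1), Q(4) = P(5), Q(5) = P(4)) by a relabeling that is its own inverse, so the two sums contain exactly the same terms in a different order. This is a special case — KL divergence is not symmetric in general: D_KL(P||Q) ≠ D_KL(Q||P) for most P, Q.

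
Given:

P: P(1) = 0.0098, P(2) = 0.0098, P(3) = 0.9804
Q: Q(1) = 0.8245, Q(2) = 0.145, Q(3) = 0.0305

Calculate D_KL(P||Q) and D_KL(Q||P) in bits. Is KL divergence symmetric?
D_KL(P||Q) = 4.8076 bits, D_KL(Q||P) = 5.6833 bits. No, KL divergence is not symmetric.

D_KL(P||Q) = Σ P(x) log₂(P(x)/Q(x))

Computing term by term:
  P(1)·log₂(P(1)/Q(1)) = 0.0098·log₂(0.0098/0.8245) = -0.06267
  P(2)·log₂(P(2)/Q(2)) = 0.0098·log₂(0.0098/0.145) = -0.03809
  P(3)·log₂(P(3)/Q(3)) = 0.9804·log₂(0.9804/0.0305) = 4.90836

D_KL(P||Q) = -0.06267 - 0.03809 + 4.90836 = 4.80760 ≈ 4.8076 bits

D_KL(Q||P) = Σ Q(x) log₂(Q(x)/P(x))

Computing term by term:
  Q(1)·log₂(Q(1)/P(1)) = 0.8245·log₂(0.8245/0.0098) = 5.27234
  Q(2)·log₂(Q(2)/P(2)) = 0.145·log₂(0.145/0.0098) = 0.56363
  Q(3)·log₂(Q(3)/P(3)) = 0.0305·log₂(0.0305/0.9804) = -0.15270

D_KL(Q||P) = 5.27234 + 0.56363 - 0.15270 = 5.68327 ≈ 5.6833 bits

These are NOT equal (difference: 0.8757 bits). KL divergence is asymmetric: D_KL(P||Q) ≠ D_KL(Q||P) in general.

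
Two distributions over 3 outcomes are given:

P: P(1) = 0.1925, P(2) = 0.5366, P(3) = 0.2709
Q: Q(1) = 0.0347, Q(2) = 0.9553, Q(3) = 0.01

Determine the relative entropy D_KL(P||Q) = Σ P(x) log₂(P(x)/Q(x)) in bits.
1.3187 bits

D_KL(P||Q) = Σ P(x) log₂(P(x)/Q(x))

Computing term by term:
  P(1)·log₂(P(1)/Q(1)) = 0.1925·log₂(0.1925/0.0347) = 0.47583
  P(2)·log₂(P(2)/Q(2)) = 0.5366·log₂(0.5366/0.9553) = -0.44651
  P(3)·log₂(P(3)/Q(3)) = 0.2709·log₂(0.2709/0.01) = 1.28940

D_KL(P||Q) = 0.47583 - 0.44651 + 1.28940 = 1.31872 ≈ 1.3187 bits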